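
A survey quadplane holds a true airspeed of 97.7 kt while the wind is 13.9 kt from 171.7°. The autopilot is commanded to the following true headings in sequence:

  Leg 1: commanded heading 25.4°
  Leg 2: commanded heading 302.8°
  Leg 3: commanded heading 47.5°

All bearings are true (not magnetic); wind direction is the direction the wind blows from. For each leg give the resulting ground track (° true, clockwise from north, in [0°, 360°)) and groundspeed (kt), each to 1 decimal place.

Leg 1: heading 25.4°; drift -4.0° → track 21.4°, groundspeed 109.5 kt
Leg 2: heading 302.8°; drift +5.6° → track 308.4°, groundspeed 107.3 kt
Leg 3: heading 47.5°; drift -6.2° → track 41.3°, groundspeed 106.1 kt

Leg 1: track=21.4°, groundspeed=109.5 kt
Leg 2: track=308.4°, groundspeed=107.3 kt
Leg 3: track=41.3°, groundspeed=106.1 kt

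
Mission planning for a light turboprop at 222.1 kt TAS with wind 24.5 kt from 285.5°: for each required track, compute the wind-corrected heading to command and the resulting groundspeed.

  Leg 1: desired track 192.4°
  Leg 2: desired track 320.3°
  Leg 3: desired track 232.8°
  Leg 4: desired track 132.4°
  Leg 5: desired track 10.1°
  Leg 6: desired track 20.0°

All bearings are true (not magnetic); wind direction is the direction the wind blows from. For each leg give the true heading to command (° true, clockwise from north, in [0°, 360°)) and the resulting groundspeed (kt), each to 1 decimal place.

Leg 1: heading=198.7°, groundspeed=222.1 kt
Leg 2: heading=316.7°, groundspeed=201.5 kt
Leg 3: heading=237.8°, groundspeed=206.4 kt
Leg 4: heading=135.3°, groundspeed=243.7 kt
Leg 5: heading=3.8°, groundspeed=218.5 kt
Leg 6: heading=13.7°, groundspeed=222.7 kt

Leg 1: desired track 192.4°; wind correction +6.3° → command heading 198.7°, groundspeed 222.1 kt
Leg 2: desired track 320.3°; wind correction -3.6° → command heading 316.7°, groundspeed 201.5 kt
Leg 3: desired track 232.8°; wind correction +5.0° → command heading 237.8°, groundspeed 206.4 kt
Leg 4: desired track 132.4°; wind correction +2.9° → command heading 135.3°, groundspeed 243.7 kt
Leg 5: desired track 10.1°; wind correction -6.3° → command heading 3.8°, groundspeed 218.5 kt
Leg 6: desired track 20.0°; wind correction -6.3° → command heading 13.7°, groundspeed 222.7 kt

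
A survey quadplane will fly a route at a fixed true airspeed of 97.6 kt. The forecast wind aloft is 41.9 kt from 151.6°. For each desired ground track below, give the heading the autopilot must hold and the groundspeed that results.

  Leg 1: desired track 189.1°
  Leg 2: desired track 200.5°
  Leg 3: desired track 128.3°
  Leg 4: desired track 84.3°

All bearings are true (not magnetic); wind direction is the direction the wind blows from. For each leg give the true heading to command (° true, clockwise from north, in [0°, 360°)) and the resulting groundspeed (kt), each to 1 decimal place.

Leg 1: desired track 189.1°; wind correction -15.1° → command heading 174.0°, groundspeed 61.0 kt
Leg 2: desired track 200.5°; wind correction -18.9° → command heading 181.6°, groundspeed 64.8 kt
Leg 3: desired track 128.3°; wind correction +9.8° → command heading 138.1°, groundspeed 57.7 kt
Leg 4: desired track 84.3°; wind correction +23.3° → command heading 107.6°, groundspeed 73.4 kt

Leg 1: heading=174.0°, groundspeed=61.0 kt
Leg 2: heading=181.6°, groundspeed=64.8 kt
Leg 3: heading=138.1°, groundspeed=57.7 kt
Leg 4: heading=107.6°, groundspeed=73.4 kt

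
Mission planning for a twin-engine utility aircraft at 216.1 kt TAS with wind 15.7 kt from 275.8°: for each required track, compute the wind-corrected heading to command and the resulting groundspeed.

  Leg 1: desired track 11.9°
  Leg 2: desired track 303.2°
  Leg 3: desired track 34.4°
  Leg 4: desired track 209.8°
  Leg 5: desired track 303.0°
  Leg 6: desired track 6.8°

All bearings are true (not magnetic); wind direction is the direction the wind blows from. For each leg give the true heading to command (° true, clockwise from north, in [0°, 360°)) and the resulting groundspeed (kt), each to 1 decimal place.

Leg 1: heading=7.8°, groundspeed=217.2 kt
Leg 2: heading=301.3°, groundspeed=202.0 kt
Leg 3: heading=30.7°, groundspeed=223.2 kt
Leg 4: heading=213.6°, groundspeed=209.2 kt
Leg 5: heading=301.1°, groundspeed=202.0 kt
Leg 6: heading=2.6°, groundspeed=215.8 kt

Leg 1: desired track 11.9°; wind correction -4.1° → command heading 7.8°, groundspeed 217.2 kt
Leg 2: desired track 303.2°; wind correction -1.9° → command heading 301.3°, groundspeed 202.0 kt
Leg 3: desired track 34.4°; wind correction -3.7° → command heading 30.7°, groundspeed 223.2 kt
Leg 4: desired track 209.8°; wind correction +3.8° → command heading 213.6°, groundspeed 209.2 kt
Leg 5: desired track 303.0°; wind correction -1.9° → command heading 301.1°, groundspeed 202.0 kt
Leg 6: desired track 6.8°; wind correction -4.2° → command heading 2.6°, groundspeed 215.8 kt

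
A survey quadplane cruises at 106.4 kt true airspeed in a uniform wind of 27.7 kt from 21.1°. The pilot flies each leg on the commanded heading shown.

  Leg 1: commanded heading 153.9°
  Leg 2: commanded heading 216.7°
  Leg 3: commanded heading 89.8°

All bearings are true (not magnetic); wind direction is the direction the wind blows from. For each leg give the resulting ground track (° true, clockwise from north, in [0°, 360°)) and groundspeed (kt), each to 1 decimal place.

Leg 1: heading 153.9°; drift +9.2° → track 163.1°, groundspeed 126.9 kt
Leg 2: heading 216.7°; drift -3.2° → track 213.5°, groundspeed 133.3 kt
Leg 3: heading 89.8°; drift +15.0° → track 104.8°, groundspeed 99.7 kt

Leg 1: track=163.1°, groundspeed=126.9 kt
Leg 2: track=213.5°, groundspeed=133.3 kt
Leg 3: track=104.8°, groundspeed=99.7 kt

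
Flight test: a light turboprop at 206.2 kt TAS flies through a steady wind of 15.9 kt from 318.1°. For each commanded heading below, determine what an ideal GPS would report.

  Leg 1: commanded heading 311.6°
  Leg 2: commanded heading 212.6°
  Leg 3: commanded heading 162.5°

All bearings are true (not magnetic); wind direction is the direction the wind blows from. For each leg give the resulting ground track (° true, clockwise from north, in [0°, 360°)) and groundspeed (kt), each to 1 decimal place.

Leg 1: heading 311.6°; drift -0.5° → track 311.1°, groundspeed 190.4 kt
Leg 2: heading 212.6°; drift -4.2° → track 208.4°, groundspeed 211.0 kt
Leg 3: heading 162.5°; drift -1.7° → track 160.8°, groundspeed 220.8 kt

Leg 1: track=311.1°, groundspeed=190.4 kt
Leg 2: track=208.4°, groundspeed=211.0 kt
Leg 3: track=160.8°, groundspeed=220.8 kt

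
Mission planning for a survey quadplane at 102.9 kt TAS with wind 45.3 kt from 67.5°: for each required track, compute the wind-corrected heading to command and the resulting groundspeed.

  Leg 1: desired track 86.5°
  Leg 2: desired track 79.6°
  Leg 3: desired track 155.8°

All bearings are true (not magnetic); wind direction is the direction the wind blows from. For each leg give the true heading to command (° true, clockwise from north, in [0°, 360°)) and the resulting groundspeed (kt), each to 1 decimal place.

Leg 1: desired track 86.5°; wind correction -8.2° → command heading 78.3°, groundspeed 59.0 kt
Leg 2: desired track 79.6°; wind correction -5.3° → command heading 74.3°, groundspeed 58.2 kt
Leg 3: desired track 155.8°; wind correction -26.1° → command heading 129.7°, groundspeed 91.1 kt

Leg 1: heading=78.3°, groundspeed=59.0 kt
Leg 2: heading=74.3°, groundspeed=58.2 kt
Leg 3: heading=129.7°, groundspeed=91.1 kt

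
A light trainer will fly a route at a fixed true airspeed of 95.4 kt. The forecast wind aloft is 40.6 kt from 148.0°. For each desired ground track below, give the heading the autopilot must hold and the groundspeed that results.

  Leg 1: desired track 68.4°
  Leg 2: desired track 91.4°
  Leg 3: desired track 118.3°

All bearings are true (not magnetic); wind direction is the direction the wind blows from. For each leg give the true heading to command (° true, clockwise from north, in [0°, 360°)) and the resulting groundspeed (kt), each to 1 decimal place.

Leg 1: heading=93.1°, groundspeed=79.3 kt
Leg 2: heading=112.2°, groundspeed=66.8 kt
Leg 3: heading=130.5°, groundspeed=58.0 kt

Leg 1: desired track 68.4°; wind correction +24.7° → command heading 93.1°, groundspeed 79.3 kt
Leg 2: desired track 91.4°; wind correction +20.8° → command heading 112.2°, groundspeed 66.8 kt
Leg 3: desired track 118.3°; wind correction +12.2° → command heading 130.5°, groundspeed 58.0 kt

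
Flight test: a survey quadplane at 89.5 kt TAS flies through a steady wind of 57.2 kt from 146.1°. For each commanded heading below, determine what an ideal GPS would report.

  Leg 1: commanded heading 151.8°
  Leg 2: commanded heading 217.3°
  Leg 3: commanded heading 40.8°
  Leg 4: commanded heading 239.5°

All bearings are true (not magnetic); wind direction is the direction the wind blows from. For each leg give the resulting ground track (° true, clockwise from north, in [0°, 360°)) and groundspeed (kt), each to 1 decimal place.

Leg 1: heading 151.8°; drift +9.9° → track 161.7°, groundspeed 33.1 kt
Leg 2: heading 217.3°; drift +37.3° → track 254.6°, groundspeed 89.3 kt
Leg 3: heading 40.8°; drift -27.8° → track 13.0°, groundspeed 118.3 kt
Leg 4: heading 239.5°; drift +31.6° → track 271.1°, groundspeed 109.0 kt

Leg 1: track=161.7°, groundspeed=33.1 kt
Leg 2: track=254.6°, groundspeed=89.3 kt
Leg 3: track=13.0°, groundspeed=118.3 kt
Leg 4: track=271.1°, groundspeed=109.0 kt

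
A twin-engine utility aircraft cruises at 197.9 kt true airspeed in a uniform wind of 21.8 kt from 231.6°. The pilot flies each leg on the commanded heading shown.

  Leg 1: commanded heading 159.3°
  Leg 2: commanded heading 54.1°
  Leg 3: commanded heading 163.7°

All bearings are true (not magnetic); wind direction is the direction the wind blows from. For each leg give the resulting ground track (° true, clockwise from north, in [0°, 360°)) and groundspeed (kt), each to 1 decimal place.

Leg 1: track=153.1°, groundspeed=192.4 kt
Leg 2: track=53.9°, groundspeed=219.7 kt
Leg 3: track=157.6°, groundspeed=190.8 kt

Leg 1: heading 159.3°; drift -6.2° → track 153.1°, groundspeed 192.4 kt
Leg 2: heading 54.1°; drift -0.2° → track 53.9°, groundspeed 219.7 kt
Leg 3: heading 163.7°; drift -6.1° → track 157.6°, groundspeed 190.8 kt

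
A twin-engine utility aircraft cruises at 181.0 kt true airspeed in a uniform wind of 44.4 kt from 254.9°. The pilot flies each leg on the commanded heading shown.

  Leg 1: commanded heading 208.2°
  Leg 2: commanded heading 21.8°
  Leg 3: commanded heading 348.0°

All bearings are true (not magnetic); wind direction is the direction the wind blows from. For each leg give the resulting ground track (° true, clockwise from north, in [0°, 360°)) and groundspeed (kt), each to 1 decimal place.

Leg 1: heading 208.2°; drift -12.1° → track 196.1°, groundspeed 154.0 kt
Leg 2: heading 21.8°; drift +9.7° → track 31.5°, groundspeed 210.7 kt
Leg 3: heading 348.0°; drift +13.6° → track 1.6°, groundspeed 188.7 kt

Leg 1: track=196.1°, groundspeed=154.0 kt
Leg 2: track=31.5°, groundspeed=210.7 kt
Leg 3: track=1.6°, groundspeed=188.7 kt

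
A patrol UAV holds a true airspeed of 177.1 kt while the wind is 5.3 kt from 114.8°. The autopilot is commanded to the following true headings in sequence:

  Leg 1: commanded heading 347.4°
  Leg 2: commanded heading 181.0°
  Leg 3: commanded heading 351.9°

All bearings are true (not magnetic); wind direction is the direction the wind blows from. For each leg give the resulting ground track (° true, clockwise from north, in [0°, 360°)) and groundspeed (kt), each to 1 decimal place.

Leg 1: heading 347.4°; drift -1.3° → track 346.1°, groundspeed 180.4 kt
Leg 2: heading 181.0°; drift +1.6° → track 182.6°, groundspeed 175.0 kt
Leg 3: heading 351.9°; drift -1.4° → track 350.5°, groundspeed 180.0 kt

Leg 1: track=346.1°, groundspeed=180.4 kt
Leg 2: track=182.6°, groundspeed=175.0 kt
Leg 3: track=350.5°, groundspeed=180.0 kt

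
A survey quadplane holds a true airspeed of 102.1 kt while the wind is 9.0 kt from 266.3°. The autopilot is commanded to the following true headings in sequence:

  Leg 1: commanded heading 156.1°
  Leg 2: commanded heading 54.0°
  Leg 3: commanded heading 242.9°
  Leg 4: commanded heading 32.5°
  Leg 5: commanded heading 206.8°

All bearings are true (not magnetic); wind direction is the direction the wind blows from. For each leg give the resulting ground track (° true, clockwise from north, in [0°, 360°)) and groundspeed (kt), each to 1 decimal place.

Leg 1: heading 156.1°; drift -4.6° → track 151.5°, groundspeed 105.5 kt
Leg 2: heading 54.0°; drift +2.5° → track 56.5°, groundspeed 109.8 kt
Leg 3: heading 242.9°; drift -2.2° → track 240.7°, groundspeed 93.9 kt
Leg 4: heading 32.5°; drift +3.9° → track 36.4°, groundspeed 107.7 kt
Leg 5: heading 206.8°; drift -4.5° → track 202.3°, groundspeed 97.8 kt

Leg 1: track=151.5°, groundspeed=105.5 kt
Leg 2: track=56.5°, groundspeed=109.8 kt
Leg 3: track=240.7°, groundspeed=93.9 kt
Leg 4: track=36.4°, groundspeed=107.7 kt
Leg 5: track=202.3°, groundspeed=97.8 kt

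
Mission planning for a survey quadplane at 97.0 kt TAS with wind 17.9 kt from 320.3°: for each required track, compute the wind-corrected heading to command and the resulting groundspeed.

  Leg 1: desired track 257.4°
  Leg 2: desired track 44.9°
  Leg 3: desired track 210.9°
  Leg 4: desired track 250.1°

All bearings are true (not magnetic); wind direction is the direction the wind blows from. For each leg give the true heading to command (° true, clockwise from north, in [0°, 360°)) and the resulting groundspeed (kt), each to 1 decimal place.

Leg 1: heading=266.9°, groundspeed=87.5 kt
Leg 2: heading=34.3°, groundspeed=93.7 kt
Leg 3: heading=220.9°, groundspeed=101.5 kt
Leg 4: heading=260.1°, groundspeed=89.5 kt

Leg 1: desired track 257.4°; wind correction +9.5° → command heading 266.9°, groundspeed 87.5 kt
Leg 2: desired track 44.9°; wind correction -10.6° → command heading 34.3°, groundspeed 93.7 kt
Leg 3: desired track 210.9°; wind correction +10.0° → command heading 220.9°, groundspeed 101.5 kt
Leg 4: desired track 250.1°; wind correction +10.0° → command heading 260.1°, groundspeed 89.5 kt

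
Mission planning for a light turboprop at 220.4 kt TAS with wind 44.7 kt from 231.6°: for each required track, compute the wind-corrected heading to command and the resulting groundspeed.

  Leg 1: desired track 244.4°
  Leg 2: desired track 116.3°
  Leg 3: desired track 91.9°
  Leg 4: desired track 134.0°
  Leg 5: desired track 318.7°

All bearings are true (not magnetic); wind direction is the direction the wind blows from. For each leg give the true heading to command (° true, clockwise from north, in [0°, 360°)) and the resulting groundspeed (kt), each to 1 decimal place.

Leg 1: heading=241.8°, groundspeed=176.6 kt
Leg 2: heading=126.9°, groundspeed=235.8 kt
Leg 3: heading=99.4°, groundspeed=252.6 kt
Leg 4: heading=145.6°, groundspeed=221.8 kt
Leg 5: heading=307.0°, groundspeed=213.6 kt

Leg 1: desired track 244.4°; wind correction -2.6° → command heading 241.8°, groundspeed 176.6 kt
Leg 2: desired track 116.3°; wind correction +10.6° → command heading 126.9°, groundspeed 235.8 kt
Leg 3: desired track 91.9°; wind correction +7.5° → command heading 99.4°, groundspeed 252.6 kt
Leg 4: desired track 134.0°; wind correction +11.6° → command heading 145.6°, groundspeed 221.8 kt
Leg 5: desired track 318.7°; wind correction -11.7° → command heading 307.0°, groundspeed 213.6 kt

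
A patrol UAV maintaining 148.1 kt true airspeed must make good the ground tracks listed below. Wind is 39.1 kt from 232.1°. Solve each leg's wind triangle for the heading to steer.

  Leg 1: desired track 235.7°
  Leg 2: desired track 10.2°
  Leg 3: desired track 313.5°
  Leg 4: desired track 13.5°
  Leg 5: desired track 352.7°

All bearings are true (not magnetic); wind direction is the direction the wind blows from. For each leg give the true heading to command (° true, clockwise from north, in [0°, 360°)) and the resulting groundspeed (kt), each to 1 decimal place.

Leg 1: heading=234.8°, groundspeed=109.1 kt
Leg 2: heading=0.0°, groundspeed=174.9 kt
Leg 3: heading=298.4°, groundspeed=137.1 kt
Leg 4: heading=4.0°, groundspeed=176.6 kt
Leg 5: heading=339.6°, groundspeed=164.1 kt

Leg 1: desired track 235.7°; wind correction -0.9° → command heading 234.8°, groundspeed 109.1 kt
Leg 2: desired track 10.2°; wind correction -10.2° → command heading 0.0°, groundspeed 174.9 kt
Leg 3: desired track 313.5°; wind correction -15.1° → command heading 298.4°, groundspeed 137.1 kt
Leg 4: desired track 13.5°; wind correction -9.5° → command heading 4.0°, groundspeed 176.6 kt
Leg 5: desired track 352.7°; wind correction -13.1° → command heading 339.6°, groundspeed 164.1 kt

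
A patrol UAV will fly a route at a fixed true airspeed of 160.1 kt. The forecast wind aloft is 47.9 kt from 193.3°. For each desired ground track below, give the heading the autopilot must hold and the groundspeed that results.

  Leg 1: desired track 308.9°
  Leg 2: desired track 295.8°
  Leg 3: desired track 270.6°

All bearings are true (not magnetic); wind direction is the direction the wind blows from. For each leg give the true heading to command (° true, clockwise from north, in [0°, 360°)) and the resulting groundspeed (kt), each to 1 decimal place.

Leg 1: desired track 308.9°; wind correction -15.7° → command heading 293.2°, groundspeed 174.9 kt
Leg 2: desired track 295.8°; wind correction -17.0° → command heading 278.8°, groundspeed 163.5 kt
Leg 3: desired track 270.6°; wind correction -17.0° → command heading 253.6°, groundspeed 142.6 kt

Leg 1: heading=293.2°, groundspeed=174.9 kt
Leg 2: heading=278.8°, groundspeed=163.5 kt
Leg 3: heading=253.6°, groundspeed=142.6 kt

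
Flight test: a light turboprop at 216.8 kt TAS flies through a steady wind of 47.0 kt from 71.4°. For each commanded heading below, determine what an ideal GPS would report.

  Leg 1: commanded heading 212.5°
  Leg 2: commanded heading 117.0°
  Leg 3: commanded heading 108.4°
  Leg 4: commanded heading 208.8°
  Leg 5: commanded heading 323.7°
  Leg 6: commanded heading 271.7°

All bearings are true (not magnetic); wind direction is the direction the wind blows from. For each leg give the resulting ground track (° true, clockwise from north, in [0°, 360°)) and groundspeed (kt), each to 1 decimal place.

Leg 1: track=219.1°, groundspeed=255.1 kt
Leg 2: track=127.3°, groundspeed=187.0 kt
Leg 3: track=117.4°, groundspeed=181.5 kt
Leg 4: track=216.0°, groundspeed=253.4 kt
Leg 5: track=312.7°, groundspeed=235.4 kt
Leg 6: track=268.1°, groundspeed=261.4 kt

Leg 1: heading 212.5°; drift +6.6° → track 219.1°, groundspeed 255.1 kt
Leg 2: heading 117.0°; drift +10.3° → track 127.3°, groundspeed 187.0 kt
Leg 3: heading 108.4°; drift +9.0° → track 117.4°, groundspeed 181.5 kt
Leg 4: heading 208.8°; drift +7.2° → track 216.0°, groundspeed 253.4 kt
Leg 5: heading 323.7°; drift -11.0° → track 312.7°, groundspeed 235.4 kt
Leg 6: heading 271.7°; drift -3.6° → track 268.1°, groundspeed 261.4 kt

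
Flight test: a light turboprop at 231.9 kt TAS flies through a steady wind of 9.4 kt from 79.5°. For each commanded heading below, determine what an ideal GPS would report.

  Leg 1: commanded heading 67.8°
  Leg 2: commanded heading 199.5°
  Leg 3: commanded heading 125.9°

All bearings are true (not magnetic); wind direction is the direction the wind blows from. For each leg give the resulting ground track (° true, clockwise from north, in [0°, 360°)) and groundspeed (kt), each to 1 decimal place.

Leg 1: track=67.3°, groundspeed=222.7 kt
Leg 2: track=201.5°, groundspeed=236.7 kt
Leg 3: track=127.6°, groundspeed=225.5 kt

Leg 1: heading 67.8°; drift -0.5° → track 67.3°, groundspeed 222.7 kt
Leg 2: heading 199.5°; drift +2.0° → track 201.5°, groundspeed 236.7 kt
Leg 3: heading 125.9°; drift +1.7° → track 127.6°, groundspeed 225.5 kt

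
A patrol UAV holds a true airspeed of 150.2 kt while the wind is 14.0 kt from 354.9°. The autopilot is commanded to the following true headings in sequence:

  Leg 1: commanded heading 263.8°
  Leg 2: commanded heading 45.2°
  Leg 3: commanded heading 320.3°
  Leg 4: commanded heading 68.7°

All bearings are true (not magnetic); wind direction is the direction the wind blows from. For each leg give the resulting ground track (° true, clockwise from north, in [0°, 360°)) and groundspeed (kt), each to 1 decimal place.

Leg 1: heading 263.8°; drift -5.3° → track 258.5°, groundspeed 151.1 kt
Leg 2: heading 45.2°; drift +4.4° → track 49.6°, groundspeed 141.7 kt
Leg 3: heading 320.3°; drift -3.3° → track 317.0°, groundspeed 138.9 kt
Leg 4: heading 68.7°; drift +5.3° → track 74.0°, groundspeed 146.9 kt

Leg 1: track=258.5°, groundspeed=151.1 kt
Leg 2: track=49.6°, groundspeed=141.7 kt
Leg 3: track=317.0°, groundspeed=138.9 kt
Leg 4: track=74.0°, groundspeed=146.9 kt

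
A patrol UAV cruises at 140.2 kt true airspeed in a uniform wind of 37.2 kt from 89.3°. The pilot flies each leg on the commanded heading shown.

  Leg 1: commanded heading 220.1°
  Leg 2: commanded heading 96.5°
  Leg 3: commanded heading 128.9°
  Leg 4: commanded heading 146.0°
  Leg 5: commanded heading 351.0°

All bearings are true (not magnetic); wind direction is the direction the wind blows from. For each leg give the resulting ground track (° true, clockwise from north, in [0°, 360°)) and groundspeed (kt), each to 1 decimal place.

Leg 1: track=229.8°, groundspeed=166.9 kt
Leg 2: track=99.1°, groundspeed=103.4 kt
Leg 3: track=140.9°, groundspeed=114.0 kt
Leg 4: track=160.6°, groundspeed=123.7 kt
Leg 5: track=336.8°, groundspeed=150.2 kt

Leg 1: heading 220.1°; drift +9.7° → track 229.8°, groundspeed 166.9 kt
Leg 2: heading 96.5°; drift +2.6° → track 99.1°, groundspeed 103.4 kt
Leg 3: heading 128.9°; drift +12.0° → track 140.9°, groundspeed 114.0 kt
Leg 4: heading 146.0°; drift +14.6° → track 160.6°, groundspeed 123.7 kt
Leg 5: heading 351.0°; drift -14.2° → track 336.8°, groundspeed 150.2 kt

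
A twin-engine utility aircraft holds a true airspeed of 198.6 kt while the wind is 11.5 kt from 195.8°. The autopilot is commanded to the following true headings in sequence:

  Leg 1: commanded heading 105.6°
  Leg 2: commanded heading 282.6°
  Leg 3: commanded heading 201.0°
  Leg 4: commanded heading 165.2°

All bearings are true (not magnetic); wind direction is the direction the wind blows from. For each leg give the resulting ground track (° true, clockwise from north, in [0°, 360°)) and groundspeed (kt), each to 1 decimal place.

Leg 1: track=102.3°, groundspeed=199.0 kt
Leg 2: track=285.9°, groundspeed=198.3 kt
Leg 3: track=201.3°, groundspeed=187.2 kt
Leg 4: track=163.4°, groundspeed=188.8 kt

Leg 1: heading 105.6°; drift -3.3° → track 102.3°, groundspeed 199.0 kt
Leg 2: heading 282.6°; drift +3.3° → track 285.9°, groundspeed 198.3 kt
Leg 3: heading 201.0°; drift +0.3° → track 201.3°, groundspeed 187.2 kt
Leg 4: heading 165.2°; drift -1.8° → track 163.4°, groundspeed 188.8 kt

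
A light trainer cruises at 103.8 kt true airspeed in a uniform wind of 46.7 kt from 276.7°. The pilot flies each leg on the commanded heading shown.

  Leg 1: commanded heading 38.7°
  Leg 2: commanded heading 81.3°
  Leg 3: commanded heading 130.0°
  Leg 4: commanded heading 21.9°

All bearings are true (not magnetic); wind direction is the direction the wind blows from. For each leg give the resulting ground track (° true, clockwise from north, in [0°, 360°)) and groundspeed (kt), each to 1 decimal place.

Leg 1: heading 38.7°; drift +17.1° → track 55.8°, groundspeed 134.5 kt
Leg 2: heading 81.3°; drift +4.8° → track 86.1°, groundspeed 149.3 kt
Leg 3: heading 130.0°; drift -10.2° → track 119.8°, groundspeed 145.1 kt
Leg 4: heading 21.9°; drift +21.2° → track 43.1°, groundspeed 124.5 kt

Leg 1: track=55.8°, groundspeed=134.5 kt
Leg 2: track=86.1°, groundspeed=149.3 kt
Leg 3: track=119.8°, groundspeed=145.1 kt
Leg 4: track=43.1°, groundspeed=124.5 kt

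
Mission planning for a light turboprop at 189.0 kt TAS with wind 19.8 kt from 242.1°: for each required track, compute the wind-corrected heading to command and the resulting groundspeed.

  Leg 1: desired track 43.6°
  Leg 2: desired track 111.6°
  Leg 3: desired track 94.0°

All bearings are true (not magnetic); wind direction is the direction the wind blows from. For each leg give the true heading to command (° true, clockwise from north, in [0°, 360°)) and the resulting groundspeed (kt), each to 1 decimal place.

Leg 1: desired track 43.6°; wind correction -1.9° → command heading 41.7°, groundspeed 207.7 kt
Leg 2: desired track 111.6°; wind correction +4.6° → command heading 116.2°, groundspeed 201.3 kt
Leg 3: desired track 94.0°; wind correction +3.2° → command heading 97.2°, groundspeed 205.5 kt

Leg 1: heading=41.7°, groundspeed=207.7 kt
Leg 2: heading=116.2°, groundspeed=201.3 kt
Leg 3: heading=97.2°, groundspeed=205.5 kt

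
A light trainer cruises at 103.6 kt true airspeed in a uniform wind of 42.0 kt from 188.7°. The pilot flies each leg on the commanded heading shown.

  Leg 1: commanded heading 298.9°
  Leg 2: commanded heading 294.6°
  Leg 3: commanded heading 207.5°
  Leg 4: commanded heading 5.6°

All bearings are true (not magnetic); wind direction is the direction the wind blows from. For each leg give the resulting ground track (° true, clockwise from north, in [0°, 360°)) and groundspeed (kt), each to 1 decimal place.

Leg 1: heading 298.9°; drift +18.5° → track 317.4°, groundspeed 124.5 kt
Leg 2: heading 294.6°; drift +19.3° → track 313.9°, groundspeed 122.0 kt
Leg 3: heading 207.5°; drift +12.0° → track 219.5°, groundspeed 65.3 kt
Leg 4: heading 5.6°; drift +0.9° → track 6.5°, groundspeed 145.6 kt

Leg 1: track=317.4°, groundspeed=124.5 kt
Leg 2: track=313.9°, groundspeed=122.0 kt
Leg 3: track=219.5°, groundspeed=65.3 kt
Leg 4: track=6.5°, groundspeed=145.6 kt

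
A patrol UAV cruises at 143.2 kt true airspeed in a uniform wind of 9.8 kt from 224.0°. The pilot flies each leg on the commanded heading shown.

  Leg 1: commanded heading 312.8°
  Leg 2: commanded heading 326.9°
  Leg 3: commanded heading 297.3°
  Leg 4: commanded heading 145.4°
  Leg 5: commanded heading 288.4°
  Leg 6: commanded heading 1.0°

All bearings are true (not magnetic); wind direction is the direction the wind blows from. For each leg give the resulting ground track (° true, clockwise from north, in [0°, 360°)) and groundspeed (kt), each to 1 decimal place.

Leg 1: heading 312.8°; drift +3.9° → track 316.7°, groundspeed 143.3 kt
Leg 2: heading 326.9°; drift +3.8° → track 330.7°, groundspeed 145.7 kt
Leg 3: heading 297.3°; drift +3.8° → track 301.1°, groundspeed 140.7 kt
Leg 4: heading 145.4°; drift -3.9° → track 141.5°, groundspeed 141.6 kt
Leg 5: heading 288.4°; drift +3.6° → track 292.0°, groundspeed 139.2 kt
Leg 6: heading 1.0°; drift +2.5° → track 3.5°, groundspeed 150.5 kt

Leg 1: track=316.7°, groundspeed=143.3 kt
Leg 2: track=330.7°, groundspeed=145.7 kt
Leg 3: track=301.1°, groundspeed=140.7 kt
Leg 4: track=141.5°, groundspeed=141.6 kt
Leg 5: track=292.0°, groundspeed=139.2 kt
Leg 6: track=3.5°, groundspeed=150.5 kt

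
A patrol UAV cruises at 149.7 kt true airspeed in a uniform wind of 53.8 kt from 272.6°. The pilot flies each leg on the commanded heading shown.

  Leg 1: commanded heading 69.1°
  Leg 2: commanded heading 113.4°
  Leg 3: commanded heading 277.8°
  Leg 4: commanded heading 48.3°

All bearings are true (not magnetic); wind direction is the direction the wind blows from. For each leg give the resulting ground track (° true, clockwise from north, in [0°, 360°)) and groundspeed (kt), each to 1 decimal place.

Leg 1: track=75.3°, groundspeed=200.2 kt
Leg 2: track=107.9°, groundspeed=200.9 kt
Leg 3: track=280.7°, groundspeed=96.2 kt
Leg 4: track=59.6°, groundspeed=191.9 kt

Leg 1: heading 69.1°; drift +6.2° → track 75.3°, groundspeed 200.2 kt
Leg 2: heading 113.4°; drift -5.5° → track 107.9°, groundspeed 200.9 kt
Leg 3: heading 277.8°; drift +2.9° → track 280.7°, groundspeed 96.2 kt
Leg 4: heading 48.3°; drift +11.3° → track 59.6°, groundspeed 191.9 kt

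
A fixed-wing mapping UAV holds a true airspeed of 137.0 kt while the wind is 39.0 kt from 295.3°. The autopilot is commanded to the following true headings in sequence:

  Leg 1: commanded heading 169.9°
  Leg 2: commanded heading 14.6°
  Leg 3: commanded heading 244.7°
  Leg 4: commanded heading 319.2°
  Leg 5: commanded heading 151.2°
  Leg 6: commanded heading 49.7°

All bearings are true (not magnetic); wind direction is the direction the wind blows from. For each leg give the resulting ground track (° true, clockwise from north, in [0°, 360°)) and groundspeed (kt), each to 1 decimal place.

Leg 1: track=158.6°, groundspeed=162.7 kt
Leg 2: track=31.1°, groundspeed=135.3 kt
Leg 3: track=229.7°, groundspeed=116.2 kt
Leg 4: track=328.1°, groundspeed=102.6 kt
Leg 5: track=143.5°, groundspeed=170.1 kt
Leg 6: track=62.8°, groundspeed=157.2 kt

Leg 1: heading 169.9°; drift -11.3° → track 158.6°, groundspeed 162.7 kt
Leg 2: heading 14.6°; drift +16.5° → track 31.1°, groundspeed 135.3 kt
Leg 3: heading 244.7°; drift -15.0° → track 229.7°, groundspeed 116.2 kt
Leg 4: heading 319.2°; drift +8.9° → track 328.1°, groundspeed 102.6 kt
Leg 5: heading 151.2°; drift -7.7° → track 143.5°, groundspeed 170.1 kt
Leg 6: heading 49.7°; drift +13.1° → track 62.8°, groundspeed 157.2 kt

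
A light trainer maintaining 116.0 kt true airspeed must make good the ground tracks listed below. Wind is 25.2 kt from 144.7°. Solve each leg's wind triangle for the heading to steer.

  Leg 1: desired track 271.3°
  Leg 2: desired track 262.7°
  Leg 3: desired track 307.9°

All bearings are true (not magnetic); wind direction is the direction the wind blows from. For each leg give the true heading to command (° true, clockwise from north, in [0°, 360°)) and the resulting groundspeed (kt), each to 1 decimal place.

Leg 1: heading=261.3°, groundspeed=129.2 kt
Leg 2: heading=251.6°, groundspeed=125.7 kt
Leg 3: heading=304.3°, groundspeed=139.9 kt

Leg 1: desired track 271.3°; wind correction -10.0° → command heading 261.3°, groundspeed 129.2 kt
Leg 2: desired track 262.7°; wind correction -11.1° → command heading 251.6°, groundspeed 125.7 kt
Leg 3: desired track 307.9°; wind correction -3.6° → command heading 304.3°, groundspeed 139.9 kt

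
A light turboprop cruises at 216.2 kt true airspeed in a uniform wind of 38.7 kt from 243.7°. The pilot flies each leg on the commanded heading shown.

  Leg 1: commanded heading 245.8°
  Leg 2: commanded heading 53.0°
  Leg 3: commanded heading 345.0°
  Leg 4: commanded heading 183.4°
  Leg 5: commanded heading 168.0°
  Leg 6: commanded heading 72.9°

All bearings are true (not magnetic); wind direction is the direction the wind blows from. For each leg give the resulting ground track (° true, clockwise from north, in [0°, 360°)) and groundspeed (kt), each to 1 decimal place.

Leg 1: heading 245.8°; drift +0.5° → track 246.3°, groundspeed 177.5 kt
Leg 2: heading 53.0°; drift +1.6° → track 54.6°, groundspeed 254.3 kt
Leg 3: heading 345.0°; drift +9.6° → track 354.6°, groundspeed 227.0 kt
Leg 4: heading 183.4°; drift -9.7° → track 173.7°, groundspeed 199.9 kt
Leg 5: heading 168.0°; drift -10.3° → track 157.7°, groundspeed 210.0 kt
Leg 6: heading 72.9°; drift -1.4° → track 71.5°, groundspeed 254.5 kt

Leg 1: track=246.3°, groundspeed=177.5 kt
Leg 2: track=54.6°, groundspeed=254.3 kt
Leg 3: track=354.6°, groundspeed=227.0 kt
Leg 4: track=173.7°, groundspeed=199.9 kt
Leg 5: track=157.7°, groundspeed=210.0 kt
Leg 6: track=71.5°, groundspeed=254.5 kt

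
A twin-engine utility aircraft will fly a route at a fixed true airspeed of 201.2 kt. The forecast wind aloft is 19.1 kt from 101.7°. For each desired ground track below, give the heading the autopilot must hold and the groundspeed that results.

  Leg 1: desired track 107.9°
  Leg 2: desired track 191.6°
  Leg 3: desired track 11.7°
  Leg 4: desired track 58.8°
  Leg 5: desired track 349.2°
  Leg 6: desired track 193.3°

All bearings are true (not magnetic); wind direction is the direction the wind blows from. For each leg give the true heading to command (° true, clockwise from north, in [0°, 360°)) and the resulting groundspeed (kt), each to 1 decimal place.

Leg 1: desired track 107.9°; wind correction -0.6° → command heading 107.3°, groundspeed 182.2 kt
Leg 2: desired track 191.6°; wind correction -5.4° → command heading 186.2°, groundspeed 200.3 kt
Leg 3: desired track 11.7°; wind correction +5.4° → command heading 17.1°, groundspeed 200.3 kt
Leg 4: desired track 58.8°; wind correction +3.7° → command heading 62.5°, groundspeed 186.8 kt
Leg 5: desired track 349.2°; wind correction +5.0° → command heading 354.2°, groundspeed 207.7 kt
Leg 6: desired track 193.3°; wind correction -5.4° → command heading 187.9°, groundspeed 200.8 kt

Leg 1: heading=107.3°, groundspeed=182.2 kt
Leg 2: heading=186.2°, groundspeed=200.3 kt
Leg 3: heading=17.1°, groundspeed=200.3 kt
Leg 4: heading=62.5°, groundspeed=186.8 kt
Leg 5: heading=354.2°, groundspeed=207.7 kt
Leg 6: heading=187.9°, groundspeed=200.8 kt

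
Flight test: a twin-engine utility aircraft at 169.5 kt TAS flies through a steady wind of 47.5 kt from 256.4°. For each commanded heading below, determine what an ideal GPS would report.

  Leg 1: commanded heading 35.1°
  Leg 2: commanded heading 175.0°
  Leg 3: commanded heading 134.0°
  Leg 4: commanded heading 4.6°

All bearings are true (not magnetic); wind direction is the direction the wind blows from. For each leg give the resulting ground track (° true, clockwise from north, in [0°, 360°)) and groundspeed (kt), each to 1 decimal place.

Leg 1: heading 35.1°; drift +8.7° → track 43.8°, groundspeed 207.6 kt
Leg 2: heading 175.0°; drift -16.1° → track 158.9°, groundspeed 169.1 kt
Leg 3: heading 134.0°; drift -11.6° → track 122.4°, groundspeed 199.0 kt
Leg 4: heading 4.6°; drift +13.8° → track 18.4°, groundspeed 189.8 kt

Leg 1: track=43.8°, groundspeed=207.6 kt
Leg 2: track=158.9°, groundspeed=169.1 kt
Leg 3: track=122.4°, groundspeed=199.0 kt
Leg 4: track=18.4°, groundspeed=189.8 kt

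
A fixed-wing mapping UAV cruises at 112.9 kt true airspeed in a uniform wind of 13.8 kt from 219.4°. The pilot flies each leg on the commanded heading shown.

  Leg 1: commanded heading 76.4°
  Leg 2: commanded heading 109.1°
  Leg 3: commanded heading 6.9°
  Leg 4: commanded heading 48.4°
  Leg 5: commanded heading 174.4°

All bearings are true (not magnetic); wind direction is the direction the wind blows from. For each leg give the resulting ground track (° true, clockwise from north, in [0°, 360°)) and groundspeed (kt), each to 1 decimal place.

Leg 1: track=72.6°, groundspeed=124.2 kt
Leg 2: track=102.8°, groundspeed=118.4 kt
Leg 3: track=10.3°, groundspeed=124.8 kt
Leg 4: track=47.4°, groundspeed=126.5 kt
Leg 5: track=169.0°, groundspeed=103.6 kt

Leg 1: heading 76.4°; drift -3.8° → track 72.6°, groundspeed 124.2 kt
Leg 2: heading 109.1°; drift -6.3° → track 102.8°, groundspeed 118.4 kt
Leg 3: heading 6.9°; drift +3.4° → track 10.3°, groundspeed 124.8 kt
Leg 4: heading 48.4°; drift -1.0° → track 47.4°, groundspeed 126.5 kt
Leg 5: heading 174.4°; drift -5.4° → track 169.0°, groundspeed 103.6 kt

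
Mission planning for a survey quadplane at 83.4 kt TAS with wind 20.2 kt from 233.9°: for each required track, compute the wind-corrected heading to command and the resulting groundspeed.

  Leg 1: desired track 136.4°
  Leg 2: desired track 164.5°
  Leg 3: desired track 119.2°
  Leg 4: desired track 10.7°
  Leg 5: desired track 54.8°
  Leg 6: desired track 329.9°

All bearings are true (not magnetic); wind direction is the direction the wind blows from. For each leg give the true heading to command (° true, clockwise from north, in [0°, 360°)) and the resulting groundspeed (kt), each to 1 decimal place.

Leg 1: heading=150.3°, groundspeed=83.6 kt
Leg 2: heading=177.6°, groundspeed=74.1 kt
Leg 3: heading=131.9°, groundspeed=89.8 kt
Leg 4: heading=1.2°, groundspeed=97.0 kt
Leg 5: heading=55.0°, groundspeed=103.6 kt
Leg 6: heading=316.0°, groundspeed=83.1 kt

Leg 1: desired track 136.4°; wind correction +13.9° → command heading 150.3°, groundspeed 83.6 kt
Leg 2: desired track 164.5°; wind correction +13.1° → command heading 177.6°, groundspeed 74.1 kt
Leg 3: desired track 119.2°; wind correction +12.7° → command heading 131.9°, groundspeed 89.8 kt
Leg 4: desired track 10.7°; wind correction -9.5° → command heading 1.2°, groundspeed 97.0 kt
Leg 5: desired track 54.8°; wind correction +0.2° → command heading 55.0°, groundspeed 103.6 kt
Leg 6: desired track 329.9°; wind correction -13.9° → command heading 316.0°, groundspeed 83.1 kt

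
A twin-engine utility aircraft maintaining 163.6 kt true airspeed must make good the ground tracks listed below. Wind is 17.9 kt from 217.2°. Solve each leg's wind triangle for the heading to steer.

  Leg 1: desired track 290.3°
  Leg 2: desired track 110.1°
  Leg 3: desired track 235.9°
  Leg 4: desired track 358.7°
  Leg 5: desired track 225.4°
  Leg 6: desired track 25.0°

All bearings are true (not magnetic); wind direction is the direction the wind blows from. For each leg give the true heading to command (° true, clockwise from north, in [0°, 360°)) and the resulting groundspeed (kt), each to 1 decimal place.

Leg 1: desired track 290.3°; wind correction -6.0° → command heading 284.3°, groundspeed 157.5 kt
Leg 2: desired track 110.1°; wind correction +6.0° → command heading 116.1°, groundspeed 168.0 kt
Leg 3: desired track 235.9°; wind correction -2.0° → command heading 233.9°, groundspeed 146.5 kt
Leg 4: desired track 358.7°; wind correction -3.9° → command heading 354.8°, groundspeed 177.2 kt
Leg 5: desired track 225.4°; wind correction -0.9° → command heading 224.5°, groundspeed 145.9 kt
Leg 6: desired track 25.0°; wind correction -1.3° → command heading 23.7°, groundspeed 181.1 kt

Leg 1: heading=284.3°, groundspeed=157.5 kt
Leg 2: heading=116.1°, groundspeed=168.0 kt
Leg 3: heading=233.9°, groundspeed=146.5 kt
Leg 4: heading=354.8°, groundspeed=177.2 kt
Leg 5: heading=224.5°, groundspeed=145.9 kt
Leg 6: heading=23.7°, groundspeed=181.1 kt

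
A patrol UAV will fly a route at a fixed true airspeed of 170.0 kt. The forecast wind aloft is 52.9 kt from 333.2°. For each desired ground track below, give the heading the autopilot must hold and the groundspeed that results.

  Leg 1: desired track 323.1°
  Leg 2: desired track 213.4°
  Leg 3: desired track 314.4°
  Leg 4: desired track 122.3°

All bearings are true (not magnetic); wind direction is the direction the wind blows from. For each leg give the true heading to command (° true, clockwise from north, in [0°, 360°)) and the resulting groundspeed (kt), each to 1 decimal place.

Leg 1: desired track 323.1°; wind correction +3.1° → command heading 326.2°, groundspeed 117.7 kt
Leg 2: desired track 213.4°; wind correction +15.7° → command heading 229.1°, groundspeed 190.0 kt
Leg 3: desired track 314.4°; wind correction +5.8° → command heading 320.2°, groundspeed 119.1 kt
Leg 4: desired track 122.3°; wind correction -9.2° → command heading 113.1°, groundspeed 213.2 kt

Leg 1: heading=326.2°, groundspeed=117.7 kt
Leg 2: heading=229.1°, groundspeed=190.0 kt
Leg 3: heading=320.2°, groundspeed=119.1 kt
Leg 4: heading=113.1°, groundspeed=213.2 kt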